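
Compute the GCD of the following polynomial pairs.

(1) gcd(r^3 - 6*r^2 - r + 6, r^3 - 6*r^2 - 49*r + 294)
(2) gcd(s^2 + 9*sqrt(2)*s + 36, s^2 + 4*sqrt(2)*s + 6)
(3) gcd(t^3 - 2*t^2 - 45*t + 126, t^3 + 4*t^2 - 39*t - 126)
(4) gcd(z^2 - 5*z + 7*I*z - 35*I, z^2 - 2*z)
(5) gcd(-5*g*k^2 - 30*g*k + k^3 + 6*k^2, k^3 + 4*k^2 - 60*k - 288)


(1) = gcd((r - 6)*(r - 1)*(r + 1), (r - 7)*(r - 6)*(r + 7)) = r - 6
(2) = s + 3*sqrt(2)
(3) = t^2 + t - 42
(4) = 1
(5) = gcd(k*(-5*g + k)*(k + 6), (k - 8)*(k + 6)^2) = k + 6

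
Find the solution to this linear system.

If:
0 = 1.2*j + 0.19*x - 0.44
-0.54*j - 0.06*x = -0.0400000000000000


Then:
j = -0.61
x = 6.20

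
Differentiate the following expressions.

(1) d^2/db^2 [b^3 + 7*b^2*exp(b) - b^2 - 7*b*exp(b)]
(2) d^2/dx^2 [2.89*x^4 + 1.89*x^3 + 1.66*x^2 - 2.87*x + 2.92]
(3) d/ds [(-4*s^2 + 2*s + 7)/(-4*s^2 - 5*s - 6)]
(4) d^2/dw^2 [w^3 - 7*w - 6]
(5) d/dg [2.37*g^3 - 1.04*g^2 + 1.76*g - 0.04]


(1) = 7*b^2*exp(b) + 21*b*exp(b) + 6*b - 2
(2) = 34.68*x^2 + 11.34*x + 3.32
(3) = (28*s^2 + 104*s + 23)/(16*s^4 + 40*s^3 + 73*s^2 + 60*s + 36)
(4) = 6*w
(5) = 7.11*g^2 - 2.08*g + 1.76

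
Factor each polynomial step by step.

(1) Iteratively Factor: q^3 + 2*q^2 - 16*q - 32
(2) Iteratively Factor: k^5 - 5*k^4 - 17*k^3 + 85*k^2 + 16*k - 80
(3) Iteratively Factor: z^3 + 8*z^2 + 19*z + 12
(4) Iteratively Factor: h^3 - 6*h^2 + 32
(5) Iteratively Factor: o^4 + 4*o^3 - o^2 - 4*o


(1) = (q + 4)*(q^2 - 2*q - 8) = (q - 4)*(q + 4)*(q + 2)
(2) = (k - 1)*(k^4 - 4*k^3 - 21*k^2 + 64*k + 80) = (k - 1)*(k + 4)*(k^3 - 8*k^2 + 11*k + 20) = (k - 1)*(k + 1)*(k + 4)*(k^2 - 9*k + 20) = (k - 5)*(k - 1)*(k + 1)*(k + 4)*(k - 4)
(3) = (z + 4)*(z^2 + 4*z + 3) = (z + 1)*(z + 4)*(z + 3)
(4) = (h - 4)*(h^2 - 2*h - 8) = (h - 4)*(h + 2)*(h - 4)
(5) = (o - 1)*(o^3 + 5*o^2 + 4*o) = o*(o - 1)*(o^2 + 5*o + 4) = o*(o - 1)*(o + 4)*(o + 1)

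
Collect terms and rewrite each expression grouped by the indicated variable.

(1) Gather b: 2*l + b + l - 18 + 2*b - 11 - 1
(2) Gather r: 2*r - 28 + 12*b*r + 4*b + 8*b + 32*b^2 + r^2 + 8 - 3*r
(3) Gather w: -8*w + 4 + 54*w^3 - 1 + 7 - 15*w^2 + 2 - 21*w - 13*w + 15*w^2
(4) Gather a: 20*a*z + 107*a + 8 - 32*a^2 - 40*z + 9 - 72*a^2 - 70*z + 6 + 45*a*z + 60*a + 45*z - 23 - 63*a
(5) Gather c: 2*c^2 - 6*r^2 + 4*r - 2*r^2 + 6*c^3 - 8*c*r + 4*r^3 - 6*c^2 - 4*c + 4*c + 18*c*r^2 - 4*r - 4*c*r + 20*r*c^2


(1) = 3*b + 3*l - 30
(2) = 32*b^2 + 12*b + r^2 + r*(12*b - 1) - 20
(3) = 54*w^3 - 42*w + 12
(4) = -104*a^2 + a*(65*z + 104) - 65*z
(5) = 6*c^3 + c^2*(20*r - 4) + c*(18*r^2 - 12*r) + 4*r^3 - 8*r^2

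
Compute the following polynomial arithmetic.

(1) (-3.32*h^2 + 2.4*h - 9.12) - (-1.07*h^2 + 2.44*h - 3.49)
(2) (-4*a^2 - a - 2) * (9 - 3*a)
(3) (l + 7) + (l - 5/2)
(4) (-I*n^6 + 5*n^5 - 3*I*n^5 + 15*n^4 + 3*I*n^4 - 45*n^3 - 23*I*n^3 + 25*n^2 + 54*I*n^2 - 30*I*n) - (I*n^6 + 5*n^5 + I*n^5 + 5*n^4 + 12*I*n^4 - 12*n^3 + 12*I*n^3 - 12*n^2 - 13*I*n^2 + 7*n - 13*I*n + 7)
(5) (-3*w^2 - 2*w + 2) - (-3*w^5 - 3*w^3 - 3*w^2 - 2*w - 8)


(1) = -2.25*h^2 - 0.04*h - 5.63
(2) = 12*a^3 - 33*a^2 - 3*a - 18
(3) = 2*l + 9/2
(4) = -2*I*n^6 - 4*I*n^5 + 10*n^4 - 9*I*n^4 - 33*n^3 - 35*I*n^3 + 37*n^2 + 67*I*n^2 - 7*n - 17*I*n - 7
(5) = 3*w^5 + 3*w^3 + 10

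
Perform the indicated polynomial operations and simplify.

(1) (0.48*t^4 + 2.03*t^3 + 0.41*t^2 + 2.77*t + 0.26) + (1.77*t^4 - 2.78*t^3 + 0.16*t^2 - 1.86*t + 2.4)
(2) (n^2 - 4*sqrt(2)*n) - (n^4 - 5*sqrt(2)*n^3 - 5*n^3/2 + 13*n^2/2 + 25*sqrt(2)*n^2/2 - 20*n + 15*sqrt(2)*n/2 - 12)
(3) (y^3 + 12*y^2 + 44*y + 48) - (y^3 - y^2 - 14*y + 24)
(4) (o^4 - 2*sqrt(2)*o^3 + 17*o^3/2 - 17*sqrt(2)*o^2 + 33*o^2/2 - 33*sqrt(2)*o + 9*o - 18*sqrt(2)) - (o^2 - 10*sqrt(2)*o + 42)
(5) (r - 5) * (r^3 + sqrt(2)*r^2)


(1) = 2.25*t^4 - 0.75*t^3 + 0.57*t^2 + 0.91*t + 2.66
(2) = -n^4 + 5*n^3/2 + 5*sqrt(2)*n^3 - 25*sqrt(2)*n^2/2 - 11*n^2/2 - 23*sqrt(2)*n/2 + 20*n + 12
(3) = 13*y^2 + 58*y + 24
(4) = o^4 - 2*sqrt(2)*o^3 + 17*o^3/2 - 17*sqrt(2)*o^2 + 31*o^2/2 - 23*sqrt(2)*o + 9*o - 42 - 18*sqrt(2)
(5) = r^4 - 5*r^3 + sqrt(2)*r^3 - 5*sqrt(2)*r^2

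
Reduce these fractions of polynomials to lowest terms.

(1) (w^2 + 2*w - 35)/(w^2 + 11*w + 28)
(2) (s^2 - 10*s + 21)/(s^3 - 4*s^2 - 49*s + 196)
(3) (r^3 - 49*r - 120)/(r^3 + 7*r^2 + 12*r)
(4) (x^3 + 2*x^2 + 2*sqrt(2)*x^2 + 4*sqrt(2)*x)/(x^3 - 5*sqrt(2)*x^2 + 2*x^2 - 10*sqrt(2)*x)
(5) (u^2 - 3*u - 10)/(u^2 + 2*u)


(1) = (w - 5)/(w + 4)
(2) = (s - 3)/(s^2 + 3*s - 28)
(3) = (r^2 - 3*r - 40)/(r^2 + 4*r)
(4) = (x + 2*sqrt(2))/(x - 5*sqrt(2))
(5) = (u - 5)/u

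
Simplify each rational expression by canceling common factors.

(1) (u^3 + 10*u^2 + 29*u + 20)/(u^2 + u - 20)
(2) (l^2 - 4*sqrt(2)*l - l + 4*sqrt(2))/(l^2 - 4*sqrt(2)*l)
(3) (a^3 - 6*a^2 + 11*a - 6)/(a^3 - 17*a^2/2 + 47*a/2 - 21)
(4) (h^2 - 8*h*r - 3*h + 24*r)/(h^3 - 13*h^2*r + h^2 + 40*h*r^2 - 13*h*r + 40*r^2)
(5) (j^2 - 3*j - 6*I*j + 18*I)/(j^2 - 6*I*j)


(1) = (u^2 + 5*u + 4)/(u - 4)
(2) = (l - 1)/l
(3) = (2*a - 2)/(2*a - 7)
(4) = (3 - h)/(-h^2 + 5*h*r - h + 5*r)
(5) = (j - 3)/j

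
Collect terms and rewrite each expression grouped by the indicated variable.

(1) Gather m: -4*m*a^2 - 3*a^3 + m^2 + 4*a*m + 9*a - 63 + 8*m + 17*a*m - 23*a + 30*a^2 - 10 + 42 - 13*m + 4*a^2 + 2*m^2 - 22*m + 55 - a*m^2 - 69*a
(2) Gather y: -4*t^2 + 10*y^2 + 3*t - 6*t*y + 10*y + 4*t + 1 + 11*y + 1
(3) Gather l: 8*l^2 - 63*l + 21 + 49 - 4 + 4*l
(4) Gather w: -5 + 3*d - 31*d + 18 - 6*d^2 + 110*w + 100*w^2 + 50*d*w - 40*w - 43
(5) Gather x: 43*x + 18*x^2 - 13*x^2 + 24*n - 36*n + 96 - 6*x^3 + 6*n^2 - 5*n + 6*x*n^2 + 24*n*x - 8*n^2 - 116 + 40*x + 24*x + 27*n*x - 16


(1) = -3*a^3 + 34*a^2 - 83*a + m^2*(3 - a) + m*(-4*a^2 + 21*a - 27) + 24
(2) = -4*t^2 + 7*t + 10*y^2 + y*(21 - 6*t) + 2
(3) = 8*l^2 - 59*l + 66
(4) = -6*d^2 - 28*d + 100*w^2 + w*(50*d + 70) - 30
(5) = -2*n^2 - 17*n - 6*x^3 + 5*x^2 + x*(6*n^2 + 51*n + 107) - 36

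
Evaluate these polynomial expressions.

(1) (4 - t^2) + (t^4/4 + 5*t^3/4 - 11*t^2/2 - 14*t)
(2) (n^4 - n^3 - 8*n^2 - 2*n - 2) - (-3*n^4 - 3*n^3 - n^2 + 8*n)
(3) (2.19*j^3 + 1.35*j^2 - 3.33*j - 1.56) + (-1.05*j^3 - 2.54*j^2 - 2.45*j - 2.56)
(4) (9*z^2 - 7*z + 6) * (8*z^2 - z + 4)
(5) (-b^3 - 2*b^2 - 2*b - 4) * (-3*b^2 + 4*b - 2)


(1) = t^4/4 + 5*t^3/4 - 13*t^2/2 - 14*t + 4
(2) = 4*n^4 + 2*n^3 - 7*n^2 - 10*n - 2
(3) = 1.14*j^3 - 1.19*j^2 - 5.78*j - 4.12
(4) = 72*z^4 - 65*z^3 + 91*z^2 - 34*z + 24
(5) = 3*b^5 + 2*b^4 + 8*b^2 - 12*b + 8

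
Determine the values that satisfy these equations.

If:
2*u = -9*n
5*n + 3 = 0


Then:
n = -3/5
u = 27/10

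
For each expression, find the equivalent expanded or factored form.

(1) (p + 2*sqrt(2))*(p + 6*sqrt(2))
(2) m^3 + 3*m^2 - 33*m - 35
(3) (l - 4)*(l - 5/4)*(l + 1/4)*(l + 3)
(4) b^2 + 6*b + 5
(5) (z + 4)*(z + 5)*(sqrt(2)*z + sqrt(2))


(1) = p^2 + 8*sqrt(2)*p + 24
(2) = (m - 5)*(m + 1)*(m + 7)
(3) = l^4 - 2*l^3 - 181*l^2/16 + 197*l/16 + 15/4
(4) = (b + 1)*(b + 5)
(5) = sqrt(2)*z^3 + 10*sqrt(2)*z^2 + 29*sqrt(2)*z + 20*sqrt(2)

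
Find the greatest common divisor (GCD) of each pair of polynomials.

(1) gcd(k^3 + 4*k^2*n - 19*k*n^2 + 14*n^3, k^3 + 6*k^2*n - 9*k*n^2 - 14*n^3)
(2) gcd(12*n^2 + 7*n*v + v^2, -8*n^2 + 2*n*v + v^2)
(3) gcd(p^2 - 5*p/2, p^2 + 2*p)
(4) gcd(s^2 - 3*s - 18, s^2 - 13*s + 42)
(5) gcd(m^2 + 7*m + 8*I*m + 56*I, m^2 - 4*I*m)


(1) = k^2 + 5*k*n - 14*n^2
(2) = 4*n + v
(3) = p
(4) = s - 6
(5) = gcd((m + 7)*(m + 8*I), m*(m - 4*I)) = 1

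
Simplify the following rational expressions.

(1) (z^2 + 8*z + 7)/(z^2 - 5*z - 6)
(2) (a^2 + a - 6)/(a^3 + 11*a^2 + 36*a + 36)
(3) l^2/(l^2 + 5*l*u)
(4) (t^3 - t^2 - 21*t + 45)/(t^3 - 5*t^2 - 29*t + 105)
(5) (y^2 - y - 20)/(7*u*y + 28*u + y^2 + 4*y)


(1) = (z + 7)/(z - 6)
(2) = (a - 2)/(a^2 + 8*a + 12)
(3) = l/(l + 5*u)
(4) = (t - 3)/(t - 7)
(5) = (y - 5)/(7*u + y)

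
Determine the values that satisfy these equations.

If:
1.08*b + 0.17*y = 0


Then:
b = -0.157407407407407*y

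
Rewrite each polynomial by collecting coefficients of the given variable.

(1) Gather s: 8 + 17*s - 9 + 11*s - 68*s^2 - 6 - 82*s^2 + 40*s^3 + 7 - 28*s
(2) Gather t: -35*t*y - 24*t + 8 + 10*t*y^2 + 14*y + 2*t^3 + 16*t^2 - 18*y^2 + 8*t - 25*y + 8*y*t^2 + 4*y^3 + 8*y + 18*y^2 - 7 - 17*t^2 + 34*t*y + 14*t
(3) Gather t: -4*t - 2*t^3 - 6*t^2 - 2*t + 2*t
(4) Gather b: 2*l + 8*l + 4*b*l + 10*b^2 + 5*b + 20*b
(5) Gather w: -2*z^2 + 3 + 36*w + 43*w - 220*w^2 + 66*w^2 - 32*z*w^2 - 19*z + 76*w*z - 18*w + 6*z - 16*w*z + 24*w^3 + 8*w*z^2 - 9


(1) = 40*s^3 - 150*s^2
(2) = 2*t^3 + t^2*(8*y - 1) + t*(10*y^2 - y - 2) + 4*y^3 - 3*y + 1
(3) = -2*t^3 - 6*t^2 - 4*t
(4) = 10*b^2 + b*(4*l + 25) + 10*l
(5) = 24*w^3 + w^2*(-32*z - 154) + w*(8*z^2 + 60*z + 61) - 2*z^2 - 13*z - 6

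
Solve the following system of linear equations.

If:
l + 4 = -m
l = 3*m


Then:
l = -3
m = -1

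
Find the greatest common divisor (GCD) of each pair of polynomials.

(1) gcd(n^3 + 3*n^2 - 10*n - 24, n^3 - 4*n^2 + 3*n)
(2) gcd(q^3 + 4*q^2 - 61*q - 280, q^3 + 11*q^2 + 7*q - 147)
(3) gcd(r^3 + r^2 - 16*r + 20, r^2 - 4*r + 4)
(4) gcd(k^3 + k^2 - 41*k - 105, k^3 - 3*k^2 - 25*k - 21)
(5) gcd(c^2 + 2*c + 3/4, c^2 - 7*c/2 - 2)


(1) = gcd((n - 3)*(n + 2)*(n + 4), n*(n - 3)*(n - 1)) = n - 3
(2) = gcd((q - 8)*(q + 5)*(q + 7), (q - 3)*(q + 7)^2) = q + 7
(3) = gcd((r - 2)^2*(r + 5), (r - 2)^2) = r^2 - 4*r + 4
(4) = gcd((k - 7)*(k + 3)*(k + 5), (k - 7)*(k + 1)*(k + 3)) = k^2 - 4*k - 21
(5) = c + 1/2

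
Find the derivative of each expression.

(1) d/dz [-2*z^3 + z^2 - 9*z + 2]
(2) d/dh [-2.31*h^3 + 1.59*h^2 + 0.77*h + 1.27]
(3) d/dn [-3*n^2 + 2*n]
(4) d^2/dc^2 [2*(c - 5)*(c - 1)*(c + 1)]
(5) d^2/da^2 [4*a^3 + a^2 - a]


(1) = -6*z^2 + 2*z - 9
(2) = -6.93*h^2 + 3.18*h + 0.77
(3) = 2 - 6*n
(4) = 12*c - 20
(5) = 24*a + 2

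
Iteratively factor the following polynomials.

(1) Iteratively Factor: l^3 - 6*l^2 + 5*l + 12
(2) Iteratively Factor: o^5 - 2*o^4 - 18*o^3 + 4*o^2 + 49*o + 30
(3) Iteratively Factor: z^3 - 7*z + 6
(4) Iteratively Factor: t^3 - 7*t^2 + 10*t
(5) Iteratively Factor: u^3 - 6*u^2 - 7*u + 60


(1) = (l - 3)*(l^2 - 3*l - 4) = (l - 3)*(l + 1)*(l - 4)
(2) = (o - 2)*(o^4 - 18*o^2 - 32*o - 15) = (o - 2)*(o + 3)*(o^3 - 3*o^2 - 9*o - 5) = (o - 2)*(o + 1)*(o + 3)*(o^2 - 4*o - 5) = (o - 2)*(o + 1)^2*(o + 3)*(o - 5)
(3) = (z + 3)*(z^2 - 3*z + 2) = (z - 2)*(z + 3)*(z - 1)
(4) = (t)*(t^2 - 7*t + 10) = t*(t - 2)*(t - 5)
(5) = (u - 4)*(u^2 - 2*u - 15) = (u - 4)*(u + 3)*(u - 5)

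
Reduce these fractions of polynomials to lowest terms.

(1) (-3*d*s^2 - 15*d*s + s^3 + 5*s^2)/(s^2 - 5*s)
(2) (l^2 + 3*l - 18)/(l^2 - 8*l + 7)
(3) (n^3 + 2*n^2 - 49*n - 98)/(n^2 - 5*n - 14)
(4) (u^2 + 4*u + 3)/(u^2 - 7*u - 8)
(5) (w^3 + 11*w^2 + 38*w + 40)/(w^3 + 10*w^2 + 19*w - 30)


(1) = (-3*d*s - 15*d + s^2 + 5*s)/(s - 5)
(2) = (l^2 + 3*l - 18)/(l^2 - 8*l + 7)
(3) = n + 7
(4) = (u + 3)/(u - 8)
(5) = (w^2 + 6*w + 8)/(w^2 + 5*w - 6)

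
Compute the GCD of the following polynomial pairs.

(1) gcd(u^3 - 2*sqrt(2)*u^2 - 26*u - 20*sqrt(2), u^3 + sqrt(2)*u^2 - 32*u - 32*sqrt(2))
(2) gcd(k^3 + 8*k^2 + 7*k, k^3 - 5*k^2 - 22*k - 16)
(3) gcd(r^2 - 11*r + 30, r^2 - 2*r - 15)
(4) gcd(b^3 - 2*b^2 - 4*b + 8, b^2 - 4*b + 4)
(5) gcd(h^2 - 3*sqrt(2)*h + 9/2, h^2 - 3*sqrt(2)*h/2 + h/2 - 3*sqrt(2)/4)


(1) = u + sqrt(2)
(2) = gcd(k*(k + 1)*(k + 7), (k - 8)*(k + 1)*(k + 2)) = k + 1
(3) = gcd((r - 6)*(r - 5), (r - 5)*(r + 3)) = r - 5
(4) = gcd((b - 2)^2*(b + 2), (b - 2)^2) = b^2 - 4*b + 4
(5) = gcd((h - 3*sqrt(2)/2)^2, (h + 1/2)*(h - 3*sqrt(2)/2)) = h - 3*sqrt(2)/2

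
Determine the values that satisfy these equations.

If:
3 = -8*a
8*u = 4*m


Then:
a = -3/8
m = 2*u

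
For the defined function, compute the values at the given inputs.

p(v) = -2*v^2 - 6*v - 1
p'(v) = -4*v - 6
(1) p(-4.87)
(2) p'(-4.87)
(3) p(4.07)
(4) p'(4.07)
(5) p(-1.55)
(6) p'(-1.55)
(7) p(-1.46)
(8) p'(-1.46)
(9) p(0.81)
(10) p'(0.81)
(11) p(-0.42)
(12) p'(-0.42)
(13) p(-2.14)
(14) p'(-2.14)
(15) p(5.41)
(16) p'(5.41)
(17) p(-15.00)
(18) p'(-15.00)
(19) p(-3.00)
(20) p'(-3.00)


(1) = -19.21
(2) = 13.48
(3) = -58.55
(4) = -22.28
(5) = 3.50
(6) = 0.20
(7) = 3.50
(8) = -0.16
(9) = -7.17
(10) = -9.24
(11) = 1.17
(12) = -4.32
(13) = 2.68
(14) = 2.56
(15) = -92.00
(16) = -27.64
(17) = -361.00
(18) = 54.00
(19) = -1.00
(20) = 6.00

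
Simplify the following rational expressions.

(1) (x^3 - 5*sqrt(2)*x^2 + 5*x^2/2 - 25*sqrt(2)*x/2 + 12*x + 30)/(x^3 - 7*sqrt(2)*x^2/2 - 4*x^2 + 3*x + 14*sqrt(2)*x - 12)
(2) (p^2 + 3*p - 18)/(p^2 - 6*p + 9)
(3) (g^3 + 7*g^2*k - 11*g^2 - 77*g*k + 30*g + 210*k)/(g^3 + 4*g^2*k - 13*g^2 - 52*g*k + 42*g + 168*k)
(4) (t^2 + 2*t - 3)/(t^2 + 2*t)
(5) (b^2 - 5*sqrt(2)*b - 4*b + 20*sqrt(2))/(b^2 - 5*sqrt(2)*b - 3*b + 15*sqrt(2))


(1) = (4*x^2 + x*(10 - 8*sqrt(2)) - 20*sqrt(2))/(4*x^2 + x*(-16 - 2*sqrt(2)) + 8*sqrt(2))
(2) = (p + 6)/(p - 3)
(3) = (g^2 + 7*g*k - 5*g - 35*k)/(g^2 + 4*g*k - 7*g - 28*k)
(4) = (t^2 + 2*t - 3)/(t^2 + 2*t)
(5) = (b - 4)/(b - 3)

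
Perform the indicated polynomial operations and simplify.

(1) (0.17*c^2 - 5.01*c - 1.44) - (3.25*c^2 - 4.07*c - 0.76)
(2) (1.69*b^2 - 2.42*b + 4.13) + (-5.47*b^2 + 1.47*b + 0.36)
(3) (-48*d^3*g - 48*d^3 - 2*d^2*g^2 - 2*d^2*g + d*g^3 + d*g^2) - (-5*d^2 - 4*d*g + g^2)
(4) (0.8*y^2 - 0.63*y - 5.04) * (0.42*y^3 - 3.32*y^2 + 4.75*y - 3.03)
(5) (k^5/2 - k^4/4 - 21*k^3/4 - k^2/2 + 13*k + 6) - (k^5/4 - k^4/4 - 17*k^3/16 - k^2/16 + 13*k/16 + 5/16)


(1) = -3.08*c^2 - 0.94*c - 0.68
(2) = -3.78*b^2 - 0.95*b + 4.49
(3) = -48*d^3*g - 48*d^3 - 2*d^2*g^2 - 2*d^2*g + 5*d^2 + d*g^3 + d*g^2 + 4*d*g - g^2
(4) = 0.336*y^5 - 2.9206*y^4 + 3.7748*y^3 + 11.3163*y^2 - 22.0311*y + 15.2712
(5) = k^5/4 - 67*k^3/16 - 7*k^2/16 + 195*k/16 + 91/16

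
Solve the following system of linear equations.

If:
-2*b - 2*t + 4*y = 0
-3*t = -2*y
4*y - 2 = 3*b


Then:
No Solution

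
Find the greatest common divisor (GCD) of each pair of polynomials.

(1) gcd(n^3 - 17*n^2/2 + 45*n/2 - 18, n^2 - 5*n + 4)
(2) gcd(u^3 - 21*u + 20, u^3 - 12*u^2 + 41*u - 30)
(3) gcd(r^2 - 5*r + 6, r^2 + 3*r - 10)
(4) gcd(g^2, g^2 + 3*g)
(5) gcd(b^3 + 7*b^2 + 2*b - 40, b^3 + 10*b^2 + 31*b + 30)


(1) = gcd((n - 4)*(n - 3)*(n - 3/2), (n - 4)*(n - 1)) = n - 4
(2) = u - 1
(3) = gcd((r - 3)*(r - 2), (r - 2)*(r + 5)) = r - 2
(4) = gcd(g^2, g*(g + 3)) = g
(5) = gcd((b - 2)*(b + 4)*(b + 5), (b + 2)*(b + 3)*(b + 5)) = b + 5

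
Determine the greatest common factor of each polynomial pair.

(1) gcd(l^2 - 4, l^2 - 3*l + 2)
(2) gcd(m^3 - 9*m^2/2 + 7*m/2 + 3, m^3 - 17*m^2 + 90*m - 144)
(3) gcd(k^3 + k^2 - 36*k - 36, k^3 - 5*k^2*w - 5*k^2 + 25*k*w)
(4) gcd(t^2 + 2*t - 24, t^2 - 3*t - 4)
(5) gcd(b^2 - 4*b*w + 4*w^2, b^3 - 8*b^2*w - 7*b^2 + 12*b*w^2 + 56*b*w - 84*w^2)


(1) = gcd((l - 2)*(l + 2), (l - 2)*(l - 1)) = l - 2
(2) = gcd((m - 3)*(m - 2)*(m + 1/2), (m - 8)*(m - 6)*(m - 3)) = m - 3
(3) = gcd((k - 6)*(k + 1)*(k + 6), k*(k - 5)*(k - 5*w)) = 1
(4) = t - 4
(5) = -b + 2*w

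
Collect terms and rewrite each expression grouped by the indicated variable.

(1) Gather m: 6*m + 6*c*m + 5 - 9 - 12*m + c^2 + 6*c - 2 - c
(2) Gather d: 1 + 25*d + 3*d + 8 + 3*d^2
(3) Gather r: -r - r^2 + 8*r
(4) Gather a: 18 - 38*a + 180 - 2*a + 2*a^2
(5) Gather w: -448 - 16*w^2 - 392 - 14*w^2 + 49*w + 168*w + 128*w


(1) = c^2 + 5*c + m*(6*c - 6) - 6
(2) = 3*d^2 + 28*d + 9
(3) = -r^2 + 7*r
(4) = 2*a^2 - 40*a + 198
(5) = -30*w^2 + 345*w - 840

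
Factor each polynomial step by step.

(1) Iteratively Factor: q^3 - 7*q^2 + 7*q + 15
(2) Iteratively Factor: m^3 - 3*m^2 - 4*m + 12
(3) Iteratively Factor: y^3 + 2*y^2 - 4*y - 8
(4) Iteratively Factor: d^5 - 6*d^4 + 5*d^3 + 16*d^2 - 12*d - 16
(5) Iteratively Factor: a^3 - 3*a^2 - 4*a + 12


(1) = (q - 3)*(q^2 - 4*q - 5) = (q - 3)*(q + 1)*(q - 5)
(2) = (m + 2)*(m^2 - 5*m + 6) = (m - 2)*(m + 2)*(m - 3)
(3) = (y + 2)*(y^2 - 4) = (y + 2)^2*(y - 2)
(4) = (d + 1)*(d^4 - 7*d^3 + 12*d^2 + 4*d - 16) = (d - 2)*(d + 1)*(d^3 - 5*d^2 + 2*d + 8) = (d - 4)*(d - 2)*(d + 1)*(d^2 - d - 2) = (d - 4)*(d - 2)^2*(d + 1)*(d + 1)
(5) = (a - 3)*(a^2 - 4) = (a - 3)*(a + 2)*(a - 2)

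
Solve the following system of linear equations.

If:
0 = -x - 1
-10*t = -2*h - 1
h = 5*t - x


Then:
No Solution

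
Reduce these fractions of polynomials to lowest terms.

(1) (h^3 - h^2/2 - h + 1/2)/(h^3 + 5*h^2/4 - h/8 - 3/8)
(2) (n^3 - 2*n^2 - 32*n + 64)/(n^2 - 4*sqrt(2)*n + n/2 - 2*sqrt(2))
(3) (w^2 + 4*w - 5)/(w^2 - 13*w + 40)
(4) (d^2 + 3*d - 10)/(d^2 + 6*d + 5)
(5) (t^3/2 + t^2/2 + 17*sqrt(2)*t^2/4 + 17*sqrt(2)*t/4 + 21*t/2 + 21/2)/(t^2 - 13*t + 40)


(1) = (4*h - 4)/(4*h + 3)
(2) = (2*n^2 + n*(-4 + 8*sqrt(2)) - 16*sqrt(2))/(2*n + 1)
(3) = (w^2 + 4*w - 5)/(w^2 - 13*w + 40)
(4) = (d - 2)/(d + 1)
(5) = (2*t^3 + t^2*(2 + 17*sqrt(2)) + t*(17*sqrt(2) + 42) + 42)/(4*t^2 - 52*t + 160)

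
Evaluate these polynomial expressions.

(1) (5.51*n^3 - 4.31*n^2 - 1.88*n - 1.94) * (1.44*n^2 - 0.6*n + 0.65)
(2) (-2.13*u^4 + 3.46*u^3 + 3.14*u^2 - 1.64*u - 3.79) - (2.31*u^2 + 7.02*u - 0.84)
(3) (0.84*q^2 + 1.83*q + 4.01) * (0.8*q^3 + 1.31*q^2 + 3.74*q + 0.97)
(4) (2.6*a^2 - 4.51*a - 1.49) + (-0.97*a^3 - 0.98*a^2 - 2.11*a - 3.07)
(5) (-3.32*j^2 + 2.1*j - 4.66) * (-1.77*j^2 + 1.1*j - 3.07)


(1) = 7.9344*n^5 - 9.5124*n^4 + 3.4603*n^3 - 4.4671*n^2 - 0.058*n - 1.261
(2) = -2.13*u^4 + 3.46*u^3 + 0.83*u^2 - 8.66*u - 2.95
(3) = 0.672*q^5 + 2.5644*q^4 + 8.7469*q^3 + 12.9121*q^2 + 16.7725*q + 3.8897
(4) = -0.97*a^3 + 1.62*a^2 - 6.62*a - 4.56
(5) = 5.8764*j^4 - 7.369*j^3 + 20.7506*j^2 - 11.573*j + 14.3062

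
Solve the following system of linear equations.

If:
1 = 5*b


Then:
b = 1/5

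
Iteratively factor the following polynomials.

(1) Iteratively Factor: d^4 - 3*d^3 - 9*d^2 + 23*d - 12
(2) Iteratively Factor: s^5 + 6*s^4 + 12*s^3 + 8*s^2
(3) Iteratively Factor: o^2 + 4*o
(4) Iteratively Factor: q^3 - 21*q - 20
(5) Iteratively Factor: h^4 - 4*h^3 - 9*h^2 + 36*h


(1) = (d - 1)*(d^3 - 2*d^2 - 11*d + 12) = (d - 1)^2*(d^2 - d - 12) = (d - 1)^2*(d + 3)*(d - 4)
(2) = (s + 2)*(s^4 + 4*s^3 + 4*s^2) = (s + 2)^2*(s^3 + 2*s^2) = (s + 2)^3*(s^2) = s*(s + 2)^3*(s)
(3) = (o + 4)*(o)
(4) = (q + 1)*(q^2 - q - 20) = (q - 5)*(q + 1)*(q + 4)
(5) = (h - 3)*(h^3 - h^2 - 12*h) = h*(h - 3)*(h^2 - h - 12) = h*(h - 3)*(h + 3)*(h - 4)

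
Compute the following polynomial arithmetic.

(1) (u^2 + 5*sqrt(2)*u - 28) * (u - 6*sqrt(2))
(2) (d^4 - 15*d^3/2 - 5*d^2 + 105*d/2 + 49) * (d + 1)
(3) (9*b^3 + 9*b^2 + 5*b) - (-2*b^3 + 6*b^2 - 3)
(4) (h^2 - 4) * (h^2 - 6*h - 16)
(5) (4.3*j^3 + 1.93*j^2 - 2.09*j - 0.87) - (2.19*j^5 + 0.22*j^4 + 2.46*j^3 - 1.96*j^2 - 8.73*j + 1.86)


(1) = u^3 - sqrt(2)*u^2 - 88*u + 168*sqrt(2)
(2) = d^5 - 13*d^4/2 - 25*d^3/2 + 95*d^2/2 + 203*d/2 + 49
(3) = 11*b^3 + 3*b^2 + 5*b + 3
(4) = h^4 - 6*h^3 - 20*h^2 + 24*h + 64
(5) = -2.19*j^5 - 0.22*j^4 + 1.84*j^3 + 3.89*j^2 + 6.64*j - 2.73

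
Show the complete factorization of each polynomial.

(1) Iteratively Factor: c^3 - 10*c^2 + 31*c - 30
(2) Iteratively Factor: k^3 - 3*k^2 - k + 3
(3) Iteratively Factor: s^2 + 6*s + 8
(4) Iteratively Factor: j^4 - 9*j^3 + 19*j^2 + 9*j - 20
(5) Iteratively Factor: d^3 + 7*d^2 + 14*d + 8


(1) = (c - 2)*(c^2 - 8*c + 15) = (c - 3)*(c - 2)*(c - 5)
(2) = (k + 1)*(k^2 - 4*k + 3) = (k - 3)*(k + 1)*(k - 1)
(3) = (s + 4)*(s + 2)
(4) = (j - 5)*(j^3 - 4*j^2 - j + 4) = (j - 5)*(j - 1)*(j^2 - 3*j - 4) = (j - 5)*(j - 1)*(j + 1)*(j - 4)
(5) = (d + 2)*(d^2 + 5*d + 4) = (d + 1)*(d + 2)*(d + 4)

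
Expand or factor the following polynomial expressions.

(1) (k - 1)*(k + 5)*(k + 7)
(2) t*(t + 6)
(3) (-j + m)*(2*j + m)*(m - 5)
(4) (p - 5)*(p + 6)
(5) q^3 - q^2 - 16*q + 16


(1) = k^3 + 11*k^2 + 23*k - 35
(2) = t^2 + 6*t
(3) = -2*j^2*m + 10*j^2 + j*m^2 - 5*j*m + m^3 - 5*m^2
(4) = p^2 + p - 30
(5) = (q - 4)*(q - 1)*(q + 4)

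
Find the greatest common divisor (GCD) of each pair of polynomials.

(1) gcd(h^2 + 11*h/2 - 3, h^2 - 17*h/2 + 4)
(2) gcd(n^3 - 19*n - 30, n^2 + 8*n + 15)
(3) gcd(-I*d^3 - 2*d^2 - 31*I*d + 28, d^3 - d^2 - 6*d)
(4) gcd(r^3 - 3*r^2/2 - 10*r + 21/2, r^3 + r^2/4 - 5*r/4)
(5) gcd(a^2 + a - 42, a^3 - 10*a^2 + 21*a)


(1) = gcd((h - 1/2)*(h + 6), (h - 8)*(h - 1/2)) = h - 1/2
(2) = n + 3
(3) = gcd((d - 7*I)*(d + 4*I)*(-I*d + 1), d*(d - 3)*(d + 2)) = 1
(4) = r - 1
(5) = gcd((a - 6)*(a + 7), a*(a - 7)*(a - 3)) = 1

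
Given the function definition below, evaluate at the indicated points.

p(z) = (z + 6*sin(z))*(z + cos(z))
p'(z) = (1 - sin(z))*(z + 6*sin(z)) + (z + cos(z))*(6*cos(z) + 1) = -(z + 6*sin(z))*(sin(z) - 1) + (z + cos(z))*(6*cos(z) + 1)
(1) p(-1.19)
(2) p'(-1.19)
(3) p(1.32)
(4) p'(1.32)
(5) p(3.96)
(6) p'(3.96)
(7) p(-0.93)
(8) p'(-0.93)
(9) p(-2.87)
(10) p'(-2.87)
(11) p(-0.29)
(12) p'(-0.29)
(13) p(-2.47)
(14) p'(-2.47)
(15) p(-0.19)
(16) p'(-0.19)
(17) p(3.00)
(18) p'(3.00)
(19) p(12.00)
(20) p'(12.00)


(1) = 5.53
(2) = -15.68
(3) = 11.18
(4) = 4.13
(5) = -1.38
(6) = -10.89
(7) = 1.91
(8) = -11.86
(9) = 17.17
(10) = 12.64
(11) = -1.34
(12) = 1.93
(13) = 20.18
(14) = 1.96
(15) = -1.05
(16) = 3.89
(17) = 7.73
(18) = -6.63
(19) = 112.78
(20) = 91.37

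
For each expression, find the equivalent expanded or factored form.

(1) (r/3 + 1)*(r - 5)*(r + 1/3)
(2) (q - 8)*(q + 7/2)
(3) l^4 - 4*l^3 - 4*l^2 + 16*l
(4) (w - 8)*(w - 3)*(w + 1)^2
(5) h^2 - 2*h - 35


(1) = r^3/3 - 5*r^2/9 - 47*r/9 - 5/3
(2) = q^2 - 9*q/2 - 28
(3) = l*(l - 4)*(l - 2)*(l + 2)
(4) = w^4 - 9*w^3 + 3*w^2 + 37*w + 24
(5) = (h - 7)*(h + 5)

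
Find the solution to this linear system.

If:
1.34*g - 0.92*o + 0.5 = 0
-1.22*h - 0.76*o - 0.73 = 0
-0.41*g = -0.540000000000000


Then:
g = 1.32
h = -2.13
o = 2.46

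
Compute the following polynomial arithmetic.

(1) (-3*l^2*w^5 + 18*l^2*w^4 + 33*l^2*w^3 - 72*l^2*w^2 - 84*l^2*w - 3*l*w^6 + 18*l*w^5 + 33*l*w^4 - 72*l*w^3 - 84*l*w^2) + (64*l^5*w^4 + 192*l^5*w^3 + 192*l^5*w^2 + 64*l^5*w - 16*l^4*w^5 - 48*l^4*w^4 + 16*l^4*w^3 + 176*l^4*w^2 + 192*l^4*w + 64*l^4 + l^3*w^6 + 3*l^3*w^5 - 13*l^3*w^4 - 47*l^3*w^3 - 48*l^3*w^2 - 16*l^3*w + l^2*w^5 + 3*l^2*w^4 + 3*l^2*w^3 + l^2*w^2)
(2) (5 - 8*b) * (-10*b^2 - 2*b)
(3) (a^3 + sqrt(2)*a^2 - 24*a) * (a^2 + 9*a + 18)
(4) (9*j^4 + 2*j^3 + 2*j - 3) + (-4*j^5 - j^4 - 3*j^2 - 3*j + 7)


(1) = 64*l^5*w^4 + 192*l^5*w^3 + 192*l^5*w^2 + 64*l^5*w - 16*l^4*w^5 - 48*l^4*w^4 + 16*l^4*w^3 + 176*l^4*w^2 + 192*l^4*w + 64*l^4 + l^3*w^6 + 3*l^3*w^5 - 13*l^3*w^4 - 47*l^3*w^3 - 48*l^3*w^2 - 16*l^3*w - 2*l^2*w^5 + 21*l^2*w^4 + 36*l^2*w^3 - 71*l^2*w^2 - 84*l^2*w - 3*l*w^6 + 18*l*w^5 + 33*l*w^4 - 72*l*w^3 - 84*l*w^2
(2) = 80*b^3 - 34*b^2 - 10*b
(3) = a^5 + sqrt(2)*a^4 + 9*a^4 - 6*a^3 + 9*sqrt(2)*a^3 - 216*a^2 + 18*sqrt(2)*a^2 - 432*a
(4) = -4*j^5 + 8*j^4 + 2*j^3 - 3*j^2 - j + 4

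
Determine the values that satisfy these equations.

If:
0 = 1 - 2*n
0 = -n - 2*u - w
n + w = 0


Then:
n = 1/2
u = 0
w = -1/2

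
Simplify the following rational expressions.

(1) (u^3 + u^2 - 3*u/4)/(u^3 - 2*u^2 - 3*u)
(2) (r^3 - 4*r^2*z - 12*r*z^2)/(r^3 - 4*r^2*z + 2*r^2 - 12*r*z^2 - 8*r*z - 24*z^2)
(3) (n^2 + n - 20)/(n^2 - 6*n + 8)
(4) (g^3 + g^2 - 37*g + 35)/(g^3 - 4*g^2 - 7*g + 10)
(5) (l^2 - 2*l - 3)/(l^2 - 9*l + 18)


(1) = (4*u^2 + 4*u - 3)/(4*u^2 - 8*u - 12)
(2) = r/(r + 2)
(3) = (n + 5)/(n - 2)
(4) = (g + 7)/(g + 2)
(5) = (l + 1)/(l - 6)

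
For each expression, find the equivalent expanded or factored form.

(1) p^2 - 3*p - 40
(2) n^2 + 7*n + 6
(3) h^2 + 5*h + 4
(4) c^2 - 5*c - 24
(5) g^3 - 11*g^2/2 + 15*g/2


(1) = (p - 8)*(p + 5)
(2) = (n + 1)*(n + 6)
(3) = (h + 1)*(h + 4)
(4) = (c - 8)*(c + 3)
(5) = g*(g - 3)*(g - 5/2)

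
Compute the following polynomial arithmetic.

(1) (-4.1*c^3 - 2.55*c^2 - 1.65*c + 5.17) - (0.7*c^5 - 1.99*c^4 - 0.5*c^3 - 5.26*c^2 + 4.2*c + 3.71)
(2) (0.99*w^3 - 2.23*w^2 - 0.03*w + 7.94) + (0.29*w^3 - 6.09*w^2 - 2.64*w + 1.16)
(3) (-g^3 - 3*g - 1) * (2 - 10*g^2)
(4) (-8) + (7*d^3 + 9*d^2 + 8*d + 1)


(1) = -0.7*c^5 + 1.99*c^4 - 3.6*c^3 + 2.71*c^2 - 5.85*c + 1.46
(2) = 1.28*w^3 - 8.32*w^2 - 2.67*w + 9.1
(3) = 10*g^5 + 28*g^3 + 10*g^2 - 6*g - 2
(4) = 7*d^3 + 9*d^2 + 8*d - 7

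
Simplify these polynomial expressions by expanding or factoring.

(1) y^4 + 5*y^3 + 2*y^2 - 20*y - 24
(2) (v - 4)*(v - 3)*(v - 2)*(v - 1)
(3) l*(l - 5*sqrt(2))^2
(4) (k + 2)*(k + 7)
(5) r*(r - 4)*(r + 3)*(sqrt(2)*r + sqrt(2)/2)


(1) = (y - 2)*(y + 2)^2*(y + 3)
(2) = v^4 - 10*v^3 + 35*v^2 - 50*v + 24
(3) = l^3 - 10*sqrt(2)*l^2 + 50*l
(4) = k^2 + 9*k + 14
(5) = sqrt(2)*r^4 - sqrt(2)*r^3/2 - 25*sqrt(2)*r^2/2 - 6*sqrt(2)*r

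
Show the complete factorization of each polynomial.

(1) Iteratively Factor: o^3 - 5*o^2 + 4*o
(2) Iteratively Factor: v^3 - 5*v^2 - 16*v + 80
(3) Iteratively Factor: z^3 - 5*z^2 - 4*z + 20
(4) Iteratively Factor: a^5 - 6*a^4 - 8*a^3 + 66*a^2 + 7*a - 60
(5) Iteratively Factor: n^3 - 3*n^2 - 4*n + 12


(1) = (o - 1)*(o^2 - 4*o) = (o - 4)*(o - 1)*(o)
(2) = (v - 5)*(v^2 - 16) = (v - 5)*(v + 4)*(v - 4)
(3) = (z - 2)*(z^2 - 3*z - 10) = (z - 2)*(z + 2)*(z - 5)
(4) = (a - 1)*(a^4 - 5*a^3 - 13*a^2 + 53*a + 60) = (a - 4)*(a - 1)*(a^3 - a^2 - 17*a - 15) = (a - 5)*(a - 4)*(a - 1)*(a^2 + 4*a + 3) = (a - 5)*(a - 4)*(a - 1)*(a + 1)*(a + 3)
(5) = (n - 3)*(n^2 - 4) = (n - 3)*(n + 2)*(n - 2)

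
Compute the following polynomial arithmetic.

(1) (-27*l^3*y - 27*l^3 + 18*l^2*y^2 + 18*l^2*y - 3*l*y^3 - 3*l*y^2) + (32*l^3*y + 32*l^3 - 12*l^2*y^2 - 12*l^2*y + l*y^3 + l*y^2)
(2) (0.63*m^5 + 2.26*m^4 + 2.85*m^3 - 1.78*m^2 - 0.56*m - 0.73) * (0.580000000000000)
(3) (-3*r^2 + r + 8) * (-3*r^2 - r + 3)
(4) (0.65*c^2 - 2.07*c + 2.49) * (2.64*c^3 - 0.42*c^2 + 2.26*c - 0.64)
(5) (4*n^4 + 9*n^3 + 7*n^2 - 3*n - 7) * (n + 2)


(1) = 5*l^3*y + 5*l^3 + 6*l^2*y^2 + 6*l^2*y - 2*l*y^3 - 2*l*y^2
(2) = 0.3654*m^5 + 1.3108*m^4 + 1.653*m^3 - 1.0324*m^2 - 0.3248*m - 0.4234
(3) = 9*r^4 - 34*r^2 - 5*r + 24
(4) = 1.716*c^5 - 5.7378*c^4 + 8.912*c^3 - 6.14*c^2 + 6.9522*c - 1.5936
(5) = 4*n^5 + 17*n^4 + 25*n^3 + 11*n^2 - 13*n - 14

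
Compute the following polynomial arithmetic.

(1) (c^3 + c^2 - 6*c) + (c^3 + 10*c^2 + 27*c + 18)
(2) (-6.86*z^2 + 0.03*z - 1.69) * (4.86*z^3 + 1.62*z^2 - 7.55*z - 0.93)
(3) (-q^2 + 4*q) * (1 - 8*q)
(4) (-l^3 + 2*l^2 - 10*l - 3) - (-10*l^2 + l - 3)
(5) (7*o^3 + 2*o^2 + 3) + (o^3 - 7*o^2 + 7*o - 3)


(1) = 2*c^3 + 11*c^2 + 21*c + 18
(2) = -33.3396*z^5 - 10.9674*z^4 + 43.6282*z^3 + 3.4155*z^2 + 12.7316*z + 1.5717
(3) = 8*q^3 - 33*q^2 + 4*q
(4) = -l^3 + 12*l^2 - 11*l
(5) = 8*o^3 - 5*o^2 + 7*o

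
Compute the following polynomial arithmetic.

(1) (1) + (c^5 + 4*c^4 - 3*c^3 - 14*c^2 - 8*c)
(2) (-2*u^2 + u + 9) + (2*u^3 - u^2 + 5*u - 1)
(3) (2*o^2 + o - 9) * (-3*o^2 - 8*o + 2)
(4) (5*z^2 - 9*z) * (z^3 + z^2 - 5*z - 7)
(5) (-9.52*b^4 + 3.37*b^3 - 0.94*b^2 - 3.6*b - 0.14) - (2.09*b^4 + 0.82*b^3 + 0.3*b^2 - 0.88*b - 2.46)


(1) = c^5 + 4*c^4 - 3*c^3 - 14*c^2 - 8*c + 1
(2) = 2*u^3 - 3*u^2 + 6*u + 8
(3) = -6*o^4 - 19*o^3 + 23*o^2 + 74*o - 18
(4) = 5*z^5 - 4*z^4 - 34*z^3 + 10*z^2 + 63*z
(5) = -11.61*b^4 + 2.55*b^3 - 1.24*b^2 - 2.72*b + 2.32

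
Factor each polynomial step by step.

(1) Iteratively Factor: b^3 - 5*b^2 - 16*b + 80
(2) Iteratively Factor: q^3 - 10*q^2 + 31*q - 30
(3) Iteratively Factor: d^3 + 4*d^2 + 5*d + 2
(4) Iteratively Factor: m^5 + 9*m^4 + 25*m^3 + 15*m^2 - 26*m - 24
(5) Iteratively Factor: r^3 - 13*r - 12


(1) = (b - 4)*(b^2 - b - 20) = (b - 4)*(b + 4)*(b - 5)
(2) = (q - 5)*(q^2 - 5*q + 6) = (q - 5)*(q - 3)*(q - 2)
(3) = (d + 1)*(d^2 + 3*d + 2) = (d + 1)*(d + 2)*(d + 1)
(4) = (m + 2)*(m^4 + 7*m^3 + 11*m^2 - 7*m - 12) = (m + 2)*(m + 4)*(m^3 + 3*m^2 - m - 3) = (m - 1)*(m + 2)*(m + 4)*(m^2 + 4*m + 3) = (m - 1)*(m + 1)*(m + 2)*(m + 4)*(m + 3)
(5) = (r + 1)*(r^2 - r - 12) = (r - 4)*(r + 1)*(r + 3)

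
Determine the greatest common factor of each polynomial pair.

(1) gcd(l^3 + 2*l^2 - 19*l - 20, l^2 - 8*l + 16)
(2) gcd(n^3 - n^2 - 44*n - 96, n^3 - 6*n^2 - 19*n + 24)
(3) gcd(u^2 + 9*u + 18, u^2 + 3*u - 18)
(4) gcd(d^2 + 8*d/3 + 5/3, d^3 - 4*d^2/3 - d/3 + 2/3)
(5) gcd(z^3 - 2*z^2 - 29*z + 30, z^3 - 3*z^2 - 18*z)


(1) = l - 4
(2) = n^2 - 5*n - 24
(3) = u + 6
(4) = gcd((d + 1)*(d + 5/3), (d - 1)^2*(d + 2/3)) = 1
(5) = gcd((z - 6)*(z - 1)*(z + 5), z*(z - 6)*(z + 3)) = z - 6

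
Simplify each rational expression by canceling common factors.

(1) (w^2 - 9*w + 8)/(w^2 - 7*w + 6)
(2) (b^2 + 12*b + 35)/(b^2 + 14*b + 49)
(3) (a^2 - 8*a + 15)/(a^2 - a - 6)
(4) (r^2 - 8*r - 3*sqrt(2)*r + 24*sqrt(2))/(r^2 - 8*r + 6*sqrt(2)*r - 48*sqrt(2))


(1) = (w - 8)/(w - 6)
(2) = (b + 5)/(b + 7)
(3) = (a - 5)/(a + 2)
(4) = (r - 3*sqrt(2))/(r + 6*sqrt(2))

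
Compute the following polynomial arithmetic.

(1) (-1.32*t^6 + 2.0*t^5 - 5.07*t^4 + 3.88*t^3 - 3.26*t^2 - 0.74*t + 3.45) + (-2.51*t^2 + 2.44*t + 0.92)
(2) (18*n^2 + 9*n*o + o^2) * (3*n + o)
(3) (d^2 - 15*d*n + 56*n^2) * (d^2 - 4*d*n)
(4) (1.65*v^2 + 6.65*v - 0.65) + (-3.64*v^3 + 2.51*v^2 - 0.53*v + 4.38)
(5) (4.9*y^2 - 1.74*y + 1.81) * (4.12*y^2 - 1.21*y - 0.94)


(1) = -1.32*t^6 + 2.0*t^5 - 5.07*t^4 + 3.88*t^3 - 5.77*t^2 + 1.7*t + 4.37
(2) = 54*n^3 + 45*n^2*o + 12*n*o^2 + o^3
(3) = d^4 - 19*d^3*n + 116*d^2*n^2 - 224*d*n^3
(4) = -3.64*v^3 + 4.16*v^2 + 6.12*v + 3.73
(5) = 20.188*y^4 - 13.0978*y^3 + 4.9566*y^2 - 0.5545*y - 1.7014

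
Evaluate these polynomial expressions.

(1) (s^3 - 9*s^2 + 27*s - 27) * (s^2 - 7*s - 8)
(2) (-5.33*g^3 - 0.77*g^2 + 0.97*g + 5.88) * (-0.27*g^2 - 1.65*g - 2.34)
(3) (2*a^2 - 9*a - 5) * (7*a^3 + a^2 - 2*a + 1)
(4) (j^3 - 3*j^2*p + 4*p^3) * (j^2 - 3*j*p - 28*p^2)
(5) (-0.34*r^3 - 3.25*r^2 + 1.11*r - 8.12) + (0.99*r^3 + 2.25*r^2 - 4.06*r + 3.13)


(1) = s^5 - 16*s^4 + 82*s^3 - 144*s^2 - 27*s + 216
(2) = 1.4391*g^5 + 9.0024*g^4 + 13.4808*g^3 - 1.3863*g^2 - 11.9718*g - 13.7592
(3) = 14*a^5 - 61*a^4 - 48*a^3 + 15*a^2 + a - 5
(4) = j^5 - 6*j^4*p - 19*j^3*p^2 + 88*j^2*p^3 - 12*j*p^4 - 112*p^5
(5) = 0.65*r^3 - 1.0*r^2 - 2.95*r - 4.99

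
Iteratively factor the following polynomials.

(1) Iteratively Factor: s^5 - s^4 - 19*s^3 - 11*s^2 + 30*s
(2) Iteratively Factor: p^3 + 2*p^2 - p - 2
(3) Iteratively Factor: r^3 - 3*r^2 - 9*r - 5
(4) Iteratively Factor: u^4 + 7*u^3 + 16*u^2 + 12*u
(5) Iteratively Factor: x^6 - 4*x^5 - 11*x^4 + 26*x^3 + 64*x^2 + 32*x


(1) = (s + 2)*(s^4 - 3*s^3 - 13*s^2 + 15*s) = (s + 2)*(s + 3)*(s^3 - 6*s^2 + 5*s) = (s - 1)*(s + 2)*(s + 3)*(s^2 - 5*s) = s*(s - 1)*(s + 2)*(s + 3)*(s - 5)
(2) = (p - 1)*(p^2 + 3*p + 2) = (p - 1)*(p + 2)*(p + 1)
(3) = (r - 5)*(r^2 + 2*r + 1) = (r - 5)*(r + 1)*(r + 1)
(4) = (u + 3)*(u^3 + 4*u^2 + 4*u) = u*(u + 3)*(u^2 + 4*u + 4) = u*(u + 2)*(u + 3)*(u + 2)
(5) = (x - 4)*(x^5 - 11*x^3 - 18*x^2 - 8*x) = (x - 4)*(x + 1)*(x^4 - x^3 - 10*x^2 - 8*x) = (x - 4)*(x + 1)*(x + 2)*(x^3 - 3*x^2 - 4*x) = x*(x - 4)*(x + 1)*(x + 2)*(x^2 - 3*x - 4) = x*(x - 4)*(x + 1)^2*(x + 2)*(x - 4)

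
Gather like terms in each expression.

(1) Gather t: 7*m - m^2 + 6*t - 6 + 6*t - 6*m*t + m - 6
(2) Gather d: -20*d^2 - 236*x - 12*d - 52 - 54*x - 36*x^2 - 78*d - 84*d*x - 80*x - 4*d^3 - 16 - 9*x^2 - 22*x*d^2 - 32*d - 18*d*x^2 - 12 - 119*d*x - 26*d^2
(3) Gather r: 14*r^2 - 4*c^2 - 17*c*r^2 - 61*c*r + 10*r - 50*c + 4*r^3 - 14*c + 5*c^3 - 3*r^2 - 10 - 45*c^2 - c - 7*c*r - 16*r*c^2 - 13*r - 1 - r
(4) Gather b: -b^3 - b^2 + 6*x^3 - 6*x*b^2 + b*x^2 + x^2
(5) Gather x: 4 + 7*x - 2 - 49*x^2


(1) = -m^2 + 8*m + t*(12 - 6*m) - 12
(2) = -4*d^3 + d^2*(-22*x - 46) + d*(-18*x^2 - 203*x - 122) - 45*x^2 - 370*x - 80
(3) = 5*c^3 - 49*c^2 - 65*c + 4*r^3 + r^2*(11 - 17*c) + r*(-16*c^2 - 68*c - 4) - 11
(4) = -b^3 + b^2*(-6*x - 1) + b*x^2 + 6*x^3 + x^2
(5) = -49*x^2 + 7*x + 2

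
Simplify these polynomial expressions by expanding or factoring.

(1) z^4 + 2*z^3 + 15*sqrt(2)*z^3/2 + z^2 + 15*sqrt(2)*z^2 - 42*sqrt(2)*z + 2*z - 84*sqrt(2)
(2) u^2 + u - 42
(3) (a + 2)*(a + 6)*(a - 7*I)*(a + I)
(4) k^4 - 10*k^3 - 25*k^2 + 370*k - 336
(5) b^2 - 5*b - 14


(1) = (z + 2)*(z - 3*sqrt(2)/2)*(z + 2*sqrt(2))*(z + 7*sqrt(2))
(2) = (u - 6)*(u + 7)
(3) = a^4 + 8*a^3 - 6*I*a^3 + 19*a^2 - 48*I*a^2 + 56*a - 72*I*a + 84
(4) = (k - 8)*(k - 7)*(k - 1)*(k + 6)
(5) = (b - 7)*(b + 2)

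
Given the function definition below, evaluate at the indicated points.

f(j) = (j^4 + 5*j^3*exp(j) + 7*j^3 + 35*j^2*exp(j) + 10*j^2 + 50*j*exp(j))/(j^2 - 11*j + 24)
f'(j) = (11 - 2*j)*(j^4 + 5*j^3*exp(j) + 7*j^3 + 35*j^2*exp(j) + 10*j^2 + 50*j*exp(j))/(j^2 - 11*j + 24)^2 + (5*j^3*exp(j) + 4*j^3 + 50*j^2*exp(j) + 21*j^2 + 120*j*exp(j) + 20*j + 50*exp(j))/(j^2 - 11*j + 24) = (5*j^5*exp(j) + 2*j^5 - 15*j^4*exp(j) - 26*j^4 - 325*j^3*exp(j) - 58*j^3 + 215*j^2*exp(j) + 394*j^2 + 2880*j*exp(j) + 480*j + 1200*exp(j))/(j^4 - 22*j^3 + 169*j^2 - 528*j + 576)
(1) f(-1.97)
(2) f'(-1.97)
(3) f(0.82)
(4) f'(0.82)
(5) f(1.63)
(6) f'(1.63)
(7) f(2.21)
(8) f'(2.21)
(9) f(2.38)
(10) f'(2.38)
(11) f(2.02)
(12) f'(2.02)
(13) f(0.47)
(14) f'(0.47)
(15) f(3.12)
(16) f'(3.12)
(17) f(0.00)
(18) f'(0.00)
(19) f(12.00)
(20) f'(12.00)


(1) = 0.00
(2) = 0.15
(3) = 10.47
(4) = 35.15
(5) = 122.04
(6) = 354.35
(7) = 700.85
(8) = 2272.12
(9) = 1245.36
(10) = 4421.45
(11) = 386.28
(12) = 1177.47
(13) = 2.82
(14) = 12.16
(15) = -25772.29
(16) = 167717.24
(17) = 0.00
(18) = 2.08
(19) = 64560352.60
(20) = 55035170.21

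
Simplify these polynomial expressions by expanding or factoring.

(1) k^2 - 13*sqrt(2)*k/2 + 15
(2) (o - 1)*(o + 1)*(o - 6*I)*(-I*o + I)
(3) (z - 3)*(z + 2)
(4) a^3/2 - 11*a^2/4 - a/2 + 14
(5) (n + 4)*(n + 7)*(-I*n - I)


(1) = (k - 5*sqrt(2))*(k - 3*sqrt(2)/2)
(2) = -I*o^4 - 6*o^3 + I*o^3 + 6*o^2 + I*o^2 + 6*o - I*o - 6
(3) = z^2 - z - 6
(4) = (a/2 + 1)*(a - 4)*(a - 7/2)
(5) = -I*n^3 - 12*I*n^2 - 39*I*n - 28*I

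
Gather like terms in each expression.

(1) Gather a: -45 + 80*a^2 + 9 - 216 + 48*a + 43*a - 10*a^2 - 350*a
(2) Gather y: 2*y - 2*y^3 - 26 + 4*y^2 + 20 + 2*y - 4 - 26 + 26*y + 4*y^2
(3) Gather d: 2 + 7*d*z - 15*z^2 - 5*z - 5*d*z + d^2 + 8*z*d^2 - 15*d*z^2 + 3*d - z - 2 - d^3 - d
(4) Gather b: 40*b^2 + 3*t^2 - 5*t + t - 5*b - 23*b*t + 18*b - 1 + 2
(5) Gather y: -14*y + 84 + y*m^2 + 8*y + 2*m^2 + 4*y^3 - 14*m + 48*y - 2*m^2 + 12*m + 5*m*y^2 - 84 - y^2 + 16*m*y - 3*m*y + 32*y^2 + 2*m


(1) = 70*a^2 - 259*a - 252
(2) = -2*y^3 + 8*y^2 + 30*y - 36
(3) = -d^3 + d^2*(8*z + 1) + d*(-15*z^2 + 2*z + 2) - 15*z^2 - 6*z
(4) = 40*b^2 + b*(13 - 23*t) + 3*t^2 - 4*t + 1
(5) = 4*y^3 + y^2*(5*m + 31) + y*(m^2 + 13*m + 42)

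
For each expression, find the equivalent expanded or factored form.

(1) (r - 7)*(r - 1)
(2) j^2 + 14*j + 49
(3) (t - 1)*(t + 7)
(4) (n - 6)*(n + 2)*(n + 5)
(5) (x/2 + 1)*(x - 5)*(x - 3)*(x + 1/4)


(1) = r^2 - 8*r + 7
(2) = (j + 7)^2
(3) = t^2 + 6*t - 7
(4) = n^3 + n^2 - 32*n - 60
(5) = x^4/2 - 23*x^3/8 - 5*x^2/4 + 119*x/8 + 15/4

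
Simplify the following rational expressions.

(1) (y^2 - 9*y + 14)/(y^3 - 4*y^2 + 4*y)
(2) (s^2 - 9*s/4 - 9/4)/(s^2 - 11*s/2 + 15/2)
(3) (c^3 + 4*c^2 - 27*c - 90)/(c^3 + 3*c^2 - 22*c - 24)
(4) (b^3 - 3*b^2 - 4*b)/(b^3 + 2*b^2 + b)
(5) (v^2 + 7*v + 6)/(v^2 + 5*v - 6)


(1) = (y - 7)/(y^2 - 2*y)
(2) = (4*s + 3)/(4*s - 10)
(3) = (c^2 - 2*c - 15)/(c^2 - 3*c - 4)
(4) = (b - 4)/(b + 1)
(5) = (v + 1)/(v - 1)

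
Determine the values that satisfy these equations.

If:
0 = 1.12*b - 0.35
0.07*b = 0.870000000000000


Then:
No Solution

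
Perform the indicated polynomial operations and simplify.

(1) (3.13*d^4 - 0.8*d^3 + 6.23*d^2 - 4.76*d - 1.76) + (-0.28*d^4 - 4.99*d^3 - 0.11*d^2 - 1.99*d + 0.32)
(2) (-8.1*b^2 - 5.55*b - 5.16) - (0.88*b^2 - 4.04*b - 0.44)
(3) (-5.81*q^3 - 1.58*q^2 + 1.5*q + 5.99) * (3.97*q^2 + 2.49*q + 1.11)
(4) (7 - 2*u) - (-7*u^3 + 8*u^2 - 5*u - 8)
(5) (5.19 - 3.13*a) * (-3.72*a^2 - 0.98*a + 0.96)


(1) = 2.85*d^4 - 5.79*d^3 + 6.12*d^2 - 6.75*d - 1.44
(2) = -8.98*b^2 - 1.51*b - 4.72
(3) = -23.0657*q^5 - 20.7395*q^4 - 4.4283*q^3 + 25.7615*q^2 + 16.5801*q + 6.6489
(4) = 7*u^3 - 8*u^2 + 3*u + 15
(5) = 11.6436*a^3 - 16.2394*a^2 - 8.091*a + 4.9824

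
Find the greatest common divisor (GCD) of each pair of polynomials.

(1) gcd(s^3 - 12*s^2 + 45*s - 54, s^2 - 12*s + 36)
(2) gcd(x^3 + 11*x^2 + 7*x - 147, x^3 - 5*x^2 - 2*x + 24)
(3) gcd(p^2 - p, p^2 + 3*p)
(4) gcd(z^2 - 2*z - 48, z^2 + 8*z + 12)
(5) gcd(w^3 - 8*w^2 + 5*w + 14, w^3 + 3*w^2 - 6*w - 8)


(1) = s - 6
(2) = gcd((x - 3)*(x + 7)^2, (x - 4)*(x - 3)*(x + 2)) = x - 3
(3) = p
(4) = gcd((z - 8)*(z + 6), (z + 2)*(z + 6)) = z + 6
(5) = gcd((w - 7)*(w - 2)*(w + 1), (w - 2)*(w + 1)*(w + 4)) = w^2 - w - 2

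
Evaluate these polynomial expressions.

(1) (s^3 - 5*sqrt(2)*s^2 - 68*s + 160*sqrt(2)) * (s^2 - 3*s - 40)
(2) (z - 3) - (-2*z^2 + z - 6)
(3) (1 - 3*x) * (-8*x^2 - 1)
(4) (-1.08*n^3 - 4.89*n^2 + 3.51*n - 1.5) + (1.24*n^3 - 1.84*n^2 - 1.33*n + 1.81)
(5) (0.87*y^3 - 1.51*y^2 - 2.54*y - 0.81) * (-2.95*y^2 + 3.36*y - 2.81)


(1) = s^5 - 5*sqrt(2)*s^4 - 3*s^4 - 108*s^3 + 15*sqrt(2)*s^3 + 204*s^2 + 360*sqrt(2)*s^2 - 480*sqrt(2)*s + 2720*s - 6400*sqrt(2)
(2) = 2*z^2 + 3
(3) = 24*x^3 - 8*x^2 + 3*x - 1
(4) = 0.16*n^3 - 6.73*n^2 + 2.18*n + 0.31
(5) = -2.5665*y^5 + 7.3777*y^4 - 0.0253*y^3 - 1.9018*y^2 + 4.4158*y + 2.2761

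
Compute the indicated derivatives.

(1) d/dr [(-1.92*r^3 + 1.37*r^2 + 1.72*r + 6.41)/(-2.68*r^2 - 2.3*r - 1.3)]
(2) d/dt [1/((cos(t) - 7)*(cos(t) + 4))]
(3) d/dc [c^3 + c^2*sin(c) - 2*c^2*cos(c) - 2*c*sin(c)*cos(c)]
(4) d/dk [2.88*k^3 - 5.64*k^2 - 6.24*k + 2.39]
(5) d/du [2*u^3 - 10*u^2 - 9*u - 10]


(1) = (5.1456*r^4 + 8.832*r^3 + 8.9466*r^2 + 30.7956*r + 12.507)/(7.1824*r^4 + 12.328*r^3 + 12.258*r^2 + 5.98*r + 1.69)
(2) = (2*cos(t) - 3)*sin(t)/((cos(t) - 7)^2*(cos(t) + 4)^2)
(3) = 2*c^2*sin(c) + c^2*cos(c) + 3*c^2 + 2*c*sin(c) - 4*c*cos(c) - 2*c*cos(2*c) - sin(2*c)
(4) = 8.64*k^2 - 11.28*k - 6.24
(5) = 6*u^2 - 20*u - 9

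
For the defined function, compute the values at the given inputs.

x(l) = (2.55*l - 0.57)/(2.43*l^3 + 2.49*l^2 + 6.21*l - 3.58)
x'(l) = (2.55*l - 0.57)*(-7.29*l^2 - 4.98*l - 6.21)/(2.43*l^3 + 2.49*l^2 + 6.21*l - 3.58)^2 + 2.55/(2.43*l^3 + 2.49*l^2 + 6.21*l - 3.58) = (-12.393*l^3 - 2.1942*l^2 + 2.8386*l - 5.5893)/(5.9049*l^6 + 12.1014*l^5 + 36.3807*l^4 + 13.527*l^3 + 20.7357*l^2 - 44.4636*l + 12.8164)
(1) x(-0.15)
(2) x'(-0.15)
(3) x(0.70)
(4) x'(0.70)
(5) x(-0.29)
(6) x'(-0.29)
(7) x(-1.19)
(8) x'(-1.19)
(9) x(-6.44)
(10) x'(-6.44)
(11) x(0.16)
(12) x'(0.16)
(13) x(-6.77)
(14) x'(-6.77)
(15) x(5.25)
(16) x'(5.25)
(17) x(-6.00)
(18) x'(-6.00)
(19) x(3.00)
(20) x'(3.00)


(1) = 0.21
(2) = -0.30
(3) = 0.43
(4) = -1.12
(5) = 0.25
(6) = -0.23
(7) = 0.31
(8) = 0.07
(9) = 0.03
(10) = 0.01
(11) = 0.06
(12) = -0.83
(13) = 0.03
(14) = 0.01
(15) = 0.03
(16) = -0.01
(17) = 0.03
(18) = 0.01
(19) = 0.07
(20) = -0.03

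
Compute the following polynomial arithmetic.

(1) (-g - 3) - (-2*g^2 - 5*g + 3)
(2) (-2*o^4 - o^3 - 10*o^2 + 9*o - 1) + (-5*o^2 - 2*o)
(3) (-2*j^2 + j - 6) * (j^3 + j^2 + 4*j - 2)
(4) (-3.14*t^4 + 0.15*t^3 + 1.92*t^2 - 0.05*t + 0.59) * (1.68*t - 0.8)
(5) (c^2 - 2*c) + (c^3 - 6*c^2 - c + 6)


(1) = 2*g^2 + 4*g - 6
(2) = -2*o^4 - o^3 - 15*o^2 + 7*o - 1
(3) = -2*j^5 - j^4 - 13*j^3 + 2*j^2 - 26*j + 12
(4) = -5.2752*t^5 + 2.764*t^4 + 3.1056*t^3 - 1.62*t^2 + 1.0312*t - 0.472
(5) = c^3 - 5*c^2 - 3*c + 6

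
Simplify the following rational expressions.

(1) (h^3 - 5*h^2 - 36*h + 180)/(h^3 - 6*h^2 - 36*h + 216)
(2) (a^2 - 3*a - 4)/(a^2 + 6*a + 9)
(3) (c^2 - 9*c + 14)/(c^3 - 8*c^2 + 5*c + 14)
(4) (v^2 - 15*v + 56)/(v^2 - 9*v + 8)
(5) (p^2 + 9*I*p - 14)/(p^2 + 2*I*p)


(1) = (h - 5)/(h - 6)
(2) = (a^2 - 3*a - 4)/(a^2 + 6*a + 9)
(3) = 1/(c + 1)
(4) = (v - 7)/(v - 1)
(5) = (p + 7*I)/p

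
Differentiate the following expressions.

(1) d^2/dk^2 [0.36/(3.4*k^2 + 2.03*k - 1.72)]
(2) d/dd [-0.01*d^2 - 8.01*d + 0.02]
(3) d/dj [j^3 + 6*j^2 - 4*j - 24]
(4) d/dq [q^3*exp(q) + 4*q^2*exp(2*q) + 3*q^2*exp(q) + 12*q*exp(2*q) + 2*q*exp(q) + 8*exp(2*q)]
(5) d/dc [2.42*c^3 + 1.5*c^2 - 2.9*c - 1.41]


(1) = (-8.3232*k^2 - 4.96944*k + 0.36*(6.8*k + 2.03)*(13.6*k + 4.06) + 4.21056)/(3.4*k^2 + 2.03*k - 1.72)^3
(2) = -0.02*d - 8.01
(3) = 3*j^2 + 12*j - 4
(4) = (q^3 + 8*q^2*exp(q) + 6*q^2 + 32*q*exp(q) + 8*q + 28*exp(q) + 2)*exp(q)
(5) = 7.26*c^2 + 3.0*c - 2.9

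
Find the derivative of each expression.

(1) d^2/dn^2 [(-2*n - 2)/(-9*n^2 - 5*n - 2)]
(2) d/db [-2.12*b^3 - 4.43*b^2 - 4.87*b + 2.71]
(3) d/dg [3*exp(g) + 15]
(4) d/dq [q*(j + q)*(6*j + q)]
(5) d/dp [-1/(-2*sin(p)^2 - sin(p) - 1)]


(1) = 4*((n + 1)*(18*n + 5)^2 - (27*n + 14)*(9*n^2 + 5*n + 2))/(9*n^2 + 5*n + 2)^3
(2) = -6.36*b^2 - 8.86*b - 4.87
(3) = 3*exp(g)
(4) = 6*j^2 + 14*j*q + 3*q^2
(5) = -(4*sin(p) + 1)*cos(p)/(sin(p) - cos(2*p) + 2)^2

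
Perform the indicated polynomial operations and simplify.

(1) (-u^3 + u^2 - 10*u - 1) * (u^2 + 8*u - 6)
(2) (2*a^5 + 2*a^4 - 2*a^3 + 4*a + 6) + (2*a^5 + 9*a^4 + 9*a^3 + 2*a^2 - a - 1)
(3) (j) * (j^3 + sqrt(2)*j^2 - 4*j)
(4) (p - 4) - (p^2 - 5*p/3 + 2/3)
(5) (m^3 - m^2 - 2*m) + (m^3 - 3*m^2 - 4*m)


(1) = -u^5 - 7*u^4 + 4*u^3 - 87*u^2 + 52*u + 6
(2) = 4*a^5 + 11*a^4 + 7*a^3 + 2*a^2 + 3*a + 5
(3) = j^4 + sqrt(2)*j^3 - 4*j^2
(4) = -p^2 + 8*p/3 - 14/3
(5) = 2*m^3 - 4*m^2 - 6*m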